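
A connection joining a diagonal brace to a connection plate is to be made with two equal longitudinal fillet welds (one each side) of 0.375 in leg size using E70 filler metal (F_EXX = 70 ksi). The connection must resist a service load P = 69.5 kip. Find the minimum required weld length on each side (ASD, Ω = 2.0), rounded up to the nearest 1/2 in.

L = 6.5 in on each side

Throat t_e = 0.707 × 0.375 = 0.2651 in.
r_n/Ω = (0.6 × 70 × 0.2651) / 2.0 = 5.568 kip/in.
L_req = P / (r_n/Ω) = 69.5 / 5.568 = 12.48 in total.
Per side: 12.48 / 2 = 6.241 in.
Round up → use L = 6.5 in on each side.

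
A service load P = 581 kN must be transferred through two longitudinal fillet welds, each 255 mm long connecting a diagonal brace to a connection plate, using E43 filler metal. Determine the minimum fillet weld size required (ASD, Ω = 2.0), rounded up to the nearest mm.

E43XX → F_EXX = 430 MPa.
Total weld length L = 510 mm.
Required throat t_e = P × Ω / (0.6 F_EXX × L) = 581 × 2.0 / (0.6 × 430 × 510 × 10⁻³) = 8.831 mm.
Required leg w = t_e / 0.707 = 12.49 mm → use 13 mm.

w = 13 mm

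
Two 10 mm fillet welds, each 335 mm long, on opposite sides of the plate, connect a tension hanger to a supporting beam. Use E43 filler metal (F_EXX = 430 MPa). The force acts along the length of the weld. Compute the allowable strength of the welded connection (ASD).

R_n/Ω ≈ 611 kN

Effective throat t_e = 0.707 × 10 = 7.07 mm.
Total length L = 670 mm; A_we = 7.07 × 670 = 4737 mm².
F_nw = 0.6 F_EXX = 0.6 × 430 = 258 MPa.
R_n = 258 × 4737 × 10⁻³ = 1222 kN; R_n/Ω = 1222/2.0 = 611.1 kN.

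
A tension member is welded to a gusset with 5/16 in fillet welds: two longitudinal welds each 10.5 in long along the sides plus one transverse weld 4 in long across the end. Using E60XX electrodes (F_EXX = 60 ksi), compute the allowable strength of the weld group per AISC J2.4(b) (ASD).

t_e = 0.707 × 0.3125 = 0.2209 in.
R_nwl = 0.6 × 60 × 0.2209 × 21 = 167 kip (longitudinal, 2 welds).
R_nwt = 0.6 × 60 × 0.2209 × 4 = 31.81 kip (transverse, base value).
(i) R_nwl + R_nwt = 198.8 kip; (ii) 0.85 R_nwl + 1.5 R_nwt = 189.7 kip.
R_n = max = 198.8 kip [governs: (i)]; R_n/Ω = 99.42 kip.

R_n/Ω ≈ 99.4 kip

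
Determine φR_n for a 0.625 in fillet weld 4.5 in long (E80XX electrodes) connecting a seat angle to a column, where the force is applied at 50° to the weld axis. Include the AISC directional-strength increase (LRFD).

E80XX → F_EXX = 80 ksi.
t_e = 0.707 × 0.625 = 0.4419 in; A_we = 0.4419 × 4.5 = 1.988 in².
Directional factor: 1.0 + 0.5 sin^1.5(50°) = 1.335.
F_nw = 0.6 × 80 × 1.335 = 64.09 ksi.
φR_n = 0.75 × 64.09 × 1.988 = 95.58 kips.

φR_n ≈ 95.6 kips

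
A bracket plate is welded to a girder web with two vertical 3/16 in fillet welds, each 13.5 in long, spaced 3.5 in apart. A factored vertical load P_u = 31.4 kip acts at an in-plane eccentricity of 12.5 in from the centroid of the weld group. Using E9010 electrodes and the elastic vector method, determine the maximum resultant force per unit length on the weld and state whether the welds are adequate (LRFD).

f_max ≈ 5.95 kip/in; NOT adequate

E90XX → F_EXX = 90 ksi.
Total weld length L_w = 27 in. Treat welds as unit-width lines.
Polar moment about centroid: J = 2[d³/12 + d(b/2)²] = 2[13.5³/12 + 13.5×1.75²] = 492.8 in³.
Direct shear f_v = P/L_w = 31.4 / 27 = 1.163 kip/in (vertical).
Torsion M = P·e = 31.4 × 12.5 = 392.5 kip·in.
Critical point at (x, y) = (1.75, 6.75) from centroid. f_tx = M·y/J = 5.377 kip/in; f_ty = M·x/J = 1.394 kip/in.
Resultant f_max = √[f_tx² + (f_v + f_ty)²] = √[5.377² + (1.163 + 1.394)²] = 5.954 kip/in.
Capacity per unit length: φr_n = 0.75 × 0.6 × 90 × (0.707 × 0.1875) = 5.369 kip/in.
5.954 > 5.369 → NOT adequate.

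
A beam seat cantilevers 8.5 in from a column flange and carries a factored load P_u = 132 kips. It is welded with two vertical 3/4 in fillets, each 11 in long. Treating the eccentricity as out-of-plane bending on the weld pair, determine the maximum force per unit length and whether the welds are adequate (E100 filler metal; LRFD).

E100XX → F_EXX = 100 ksi.
L_w = 2 × 11 = 22 in; section modulus (unit throat) S = 2 × L²/6 = 40.33 in².
Direct shear f_v = P/L_w = 132/22 = 6 kip/in.
Moment M = P × e = 132 × 8.5 = 1122 kip·in; bending f_b = M/S = 27.82 kip/in.
f_max = √(f_v² + f_b²) = √(6² + 27.82²) = 28.46 kip/in.
φr_n = 0.75 × 0.6 × 100 × (0.707 × 0.75) = 23.86 kip/in → NOT adequate.

f_max ≈ 28.5 kip/in; NOT adequate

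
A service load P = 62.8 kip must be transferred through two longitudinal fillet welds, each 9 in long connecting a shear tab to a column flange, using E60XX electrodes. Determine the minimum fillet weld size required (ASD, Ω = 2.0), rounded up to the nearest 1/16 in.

w = 5/16 in

E60XX → F_EXX = 60 ksi.
Total weld length L = 18 in.
Required throat t_e = P × Ω / (0.6 F_EXX × L) = 62.8 × 2.0 / (0.6 × 60 × 18) = 0.1938 in.
Required leg w = t_e / 0.707 = 0.2742 in → use 5/16 in.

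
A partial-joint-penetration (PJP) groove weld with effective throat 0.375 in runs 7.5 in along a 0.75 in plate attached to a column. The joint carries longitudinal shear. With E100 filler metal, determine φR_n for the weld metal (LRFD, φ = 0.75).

φR_n ≈ 127 kips

E100XX → F_EXX = 100 ksi.
Effective throat (given) t_e = 0.375 in.
A_we = 0.375 × 7.5 = 2.812 in².
F_nw = 0.6 F_EXX = 60 ksi.
φR_n = 0.75 × 60 × 2.812 = 126.6 kips.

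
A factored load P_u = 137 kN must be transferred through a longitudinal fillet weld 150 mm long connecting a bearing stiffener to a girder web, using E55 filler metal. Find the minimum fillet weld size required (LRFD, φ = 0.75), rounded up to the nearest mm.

w = 6 mm

E55XX → F_EXX = 550 MPa.
Total weld length L = 150 mm.
Required throat t_e = P_u / (φ × 0.6 F_EXX × L) = 137 / (0.75 × 0.6 × 550 × 150 × 10⁻³) = 3.69 mm.
Required leg w = t_e / 0.707 = 5.22 mm → use 6 mm.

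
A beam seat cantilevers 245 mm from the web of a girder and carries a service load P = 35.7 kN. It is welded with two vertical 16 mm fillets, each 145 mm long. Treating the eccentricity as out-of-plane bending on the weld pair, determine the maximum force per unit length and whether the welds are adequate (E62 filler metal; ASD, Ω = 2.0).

f_max ≈ 1250 N/mm; adequate

E62XX → F_EXX = 620 MPa.
L_w = 2 × 145 = 290 mm; section modulus (unit throat) S = 2 × L²/6 = 7008 mm².
Direct shear f_v = P/L_w = 35.7×10³/290 = 123.1 N/mm.
Moment M = P × e = 35.7×10³ × 245 = 8746500 N·mm; bending f_b = M/S = 1248 N/mm.
f_max = √(f_v² + f_b²) = √(123.1² + 1248²) = 1254 N/mm.
r_n/Ω = (1/2.0) × 0.6 × 620 × (0.707 × 16) = 2104 N/mm → adequate.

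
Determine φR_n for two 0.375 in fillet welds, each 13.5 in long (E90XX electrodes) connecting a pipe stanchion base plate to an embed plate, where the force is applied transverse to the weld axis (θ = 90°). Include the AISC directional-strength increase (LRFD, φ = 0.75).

φR_n ≈ 435 kips

E90XX → F_EXX = 90 ksi.
t_e = 0.707 × 0.375 = 0.2651 in; A_we = 0.2651 × 27 = 7.158 in².
Directional factor: 1.0 + 0.5 sin^1.5(90°) = 1.5.
F_nw = 0.6 × 90 × 1.5 = 81 ksi.
φR_n = 0.75 × 81 × 7.158 = 434.9 kips.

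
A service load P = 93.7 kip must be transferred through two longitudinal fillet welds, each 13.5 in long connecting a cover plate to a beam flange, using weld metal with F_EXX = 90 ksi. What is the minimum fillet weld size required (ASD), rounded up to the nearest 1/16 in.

Total weld length L = 27 in.
Required throat t_e = P × Ω / (0.6 F_EXX × L) = 93.7 × 2.0 / (0.6 × 90 × 27) = 0.1285 in.
Required leg w = t_e / 0.707 = 0.1818 in → use 3/16 in.

w = 3/16 in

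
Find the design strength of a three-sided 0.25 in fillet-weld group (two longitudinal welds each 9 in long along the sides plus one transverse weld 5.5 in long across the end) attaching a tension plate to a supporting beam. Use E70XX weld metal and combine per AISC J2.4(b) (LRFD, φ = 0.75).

E70XX → F_EXX = 70 ksi.
t_e = 0.707 × 0.25 = 0.1767 in.
R_nwl = 0.6 × 70 × 0.1767 × 18 = 133.6 kip (longitudinal, 2 welds).
R_nwt = 0.6 × 70 × 0.1767 × 5.5 = 40.83 kip (transverse, base value).
(i) R_nwl + R_nwt = 174.5 kip; (ii) 0.85 R_nwl + 1.5 R_nwt = 174.8 kip.
R_n = max = 174.8 kip [governs: (ii)]; φR_n = 131.1 kip.

φR_n ≈ 131 kip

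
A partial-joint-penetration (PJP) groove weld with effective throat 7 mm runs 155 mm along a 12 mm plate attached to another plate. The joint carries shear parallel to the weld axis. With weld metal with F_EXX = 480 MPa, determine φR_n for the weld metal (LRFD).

φR_n ≈ 234 kN

Effective throat (given) t_e = 7 mm.
A_we = 7 × 155 = 1085 mm².
F_nw = 0.6 F_EXX = 288 MPa.
φR_n = 0.75 × 288 × 1085 × 10⁻³ = 234.4 kN.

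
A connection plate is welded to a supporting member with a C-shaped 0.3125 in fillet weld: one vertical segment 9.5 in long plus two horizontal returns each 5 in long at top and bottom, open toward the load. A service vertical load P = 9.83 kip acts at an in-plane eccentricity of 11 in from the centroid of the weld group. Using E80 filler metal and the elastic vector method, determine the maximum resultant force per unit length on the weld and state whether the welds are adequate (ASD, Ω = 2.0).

f_max ≈ 2.22 kip/in; adequate

E80XX → F_EXX = 80 ksi.
Total weld length L_w = 19.5 in. Treat welds as unit-width lines.
Centroid: x̄ = 2×5×2.5 / 19.5 = 1.282 in from the vertical weld.
Polar moment about centroid: J = I_x + I_y = [9.5³/12 + 2×5×4.75²] + [9.5×1.282² + 2(5³/12 + 5×1.218²)] = 348.4 in³.
Direct shear f_v = P/L_w = 9.83 / 19.5 = 0.5041 kip/in (vertical).
Torsion M = P·e = 9.83 × 11 = 108.13 kip·in.
Critical point at (x, y) = (3.718, 4.75) from centroid. f_tx = M·y/J = 1.474 kip/in; f_ty = M·x/J = 1.154 kip/in.
Resultant f_max = √[f_tx² + (f_v + f_ty)²] = √[1.474² + (0.5041 + 1.154)²] = 2.219 kip/in.
Capacity per unit length: r_n/Ω = (1/2.0) × 0.6 × 80 × (0.707 × 0.3125) = 5.302 kip/in.
2.219 ≤ 5.302 → adequate.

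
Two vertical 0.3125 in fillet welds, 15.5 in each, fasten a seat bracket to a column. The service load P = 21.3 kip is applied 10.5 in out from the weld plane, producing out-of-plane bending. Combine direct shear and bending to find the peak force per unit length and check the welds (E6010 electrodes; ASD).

E60XX → F_EXX = 60 ksi.
L_w = 2 × 15.5 = 31 in; section modulus (unit throat) S = 2 × L²/6 = 80.08 in².
Direct shear f_v = P/L_w = 21.3/31 = 0.6871 kip/in.
Moment M = P × e = 21.3 × 10.5 = 223.65 kip·in; bending f_b = M/S = 2.793 kip/in.
f_max = √(f_v² + f_b²) = √(0.6871² + 2.793²) = 2.876 kip/in.
r_n/Ω = (1/2.0) × 0.6 × 60 × (0.707 × 0.3125) = 3.977 kip/in → adequate.

f_max ≈ 2.88 kip/in; adequate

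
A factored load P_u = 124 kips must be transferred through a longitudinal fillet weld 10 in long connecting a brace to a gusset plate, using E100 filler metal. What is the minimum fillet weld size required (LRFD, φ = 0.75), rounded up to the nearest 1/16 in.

E100XX → F_EXX = 100 ksi.
Total weld length L = 10 in.
Required throat t_e = P_u / (φ × 0.6 F_EXX × L) = 124 / (0.75 × 0.6 × 100 × 10) = 0.2756 in.
Required leg w = t_e / 0.707 = 0.3898 in → use 7/16 in.

w = 7/16 in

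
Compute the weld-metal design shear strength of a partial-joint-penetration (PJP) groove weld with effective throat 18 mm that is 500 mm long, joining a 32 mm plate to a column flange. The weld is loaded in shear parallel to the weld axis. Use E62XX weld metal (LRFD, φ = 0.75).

E62XX → F_EXX = 620 MPa.
Effective throat (given) t_e = 18 mm.
A_we = 18 × 500 = 9000 mm².
F_nw = 0.6 F_EXX = 372 MPa.
φR_n = 0.75 × 372 × 9000 × 10⁻³ = 2511 kN.

φR_n ≈ 2510 kN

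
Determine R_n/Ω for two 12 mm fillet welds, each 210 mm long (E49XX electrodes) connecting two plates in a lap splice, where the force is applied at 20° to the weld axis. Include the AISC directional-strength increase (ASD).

R_n/Ω ≈ 576 kN

E49XX → F_EXX = 490 MPa.
t_e = 0.707 × 12 = 8.484 mm; A_we = 8.484 × 420 = 3563 mm².
Directional factor: 1.0 + 0.5 sin^1.5(20°) = 1.1.
F_nw = 0.6 × 490 × 1.1 = 323.4 MPa.
R_n/Ω = (323.4 × 3563) / 2.0 × 10⁻³ = 576.2 kN.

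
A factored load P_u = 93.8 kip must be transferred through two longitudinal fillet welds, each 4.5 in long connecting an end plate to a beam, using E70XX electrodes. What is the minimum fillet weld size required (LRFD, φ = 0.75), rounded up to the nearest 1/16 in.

E70XX → F_EXX = 70 ksi.
Total weld length L = 9 in.
Required throat t_e = P_u / (φ × 0.6 F_EXX × L) = 93.8 / (0.75 × 0.6 × 70 × 9) = 0.3309 in.
Required leg w = t_e / 0.707 = 0.468 in → use 1/2 in.

w = 1/2 in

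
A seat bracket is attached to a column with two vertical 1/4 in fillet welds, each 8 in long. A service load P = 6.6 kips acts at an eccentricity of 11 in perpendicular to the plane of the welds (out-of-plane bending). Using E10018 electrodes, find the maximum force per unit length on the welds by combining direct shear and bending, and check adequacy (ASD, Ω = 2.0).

E100XX → F_EXX = 100 ksi.
L_w = 2 × 8 = 16 in; section modulus (unit throat) S = 2 × L²/6 = 21.33 in².
Direct shear f_v = P/L_w = 6.6/16 = 0.4125 kip/in.
Moment M = P × e = 6.6 × 11 = 72.6 kip·in; bending f_b = M/S = 3.403 kip/in.
f_max = √(f_v² + f_b²) = √(0.4125² + 3.403²) = 3.428 kip/in.
r_n/Ω = (1/2.0) × 0.6 × 100 × (0.707 × 0.25) = 5.302 kip/in → adequate.

f_max ≈ 3.43 kip/in; adequate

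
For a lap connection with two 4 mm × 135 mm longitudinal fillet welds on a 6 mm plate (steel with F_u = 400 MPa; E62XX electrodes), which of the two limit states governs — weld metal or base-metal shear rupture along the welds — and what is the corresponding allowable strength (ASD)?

R_n/Ω ≈ 142 kN (weld metal governs)

E62XX → F_EXX = 620 MPa.
t_e = 0.707 × 4 = 2.828 mm; L = 270 mm.
Weld metal: R_n/Ω = (1/2.0) × 0.6 × 620 × 2.828 × 270 × 10⁻³ = 142 kN.
Base metal (shear rupture): R_n/Ω = (1/2.0) × 0.6 × 400 × 6 × 270 × 10⁻³ = 194.4 kN.
Governing: weld metal.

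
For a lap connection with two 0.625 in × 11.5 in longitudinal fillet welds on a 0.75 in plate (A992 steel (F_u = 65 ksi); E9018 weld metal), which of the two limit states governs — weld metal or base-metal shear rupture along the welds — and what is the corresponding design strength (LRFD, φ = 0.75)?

E90XX → F_EXX = 90 ksi.
t_e = 0.707 × 0.625 = 0.4419 in; L = 23 in.
Weld metal: φR_n = 0.75 × 0.6 × 90 × 0.4419 × 23 = 411.6 kips.
Base metal (shear rupture): φR_n = 0.75 × 0.6 × 65 × 0.75 × 23 = 504.6 kips.
Governing: weld metal.

φR_n ≈ 412 kips (weld metal governs)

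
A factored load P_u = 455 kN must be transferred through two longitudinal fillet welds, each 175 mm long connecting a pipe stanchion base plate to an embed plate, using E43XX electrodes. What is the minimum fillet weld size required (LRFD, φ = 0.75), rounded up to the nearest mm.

w = 10 mm

E43XX → F_EXX = 430 MPa.
Total weld length L = 350 mm.
Required throat t_e = P_u / (φ × 0.6 F_EXX × L) = 455 / (0.75 × 0.6 × 430 × 350 × 10⁻³) = 6.718 mm.
Required leg w = t_e / 0.707 = 9.503 mm → use 10 mm.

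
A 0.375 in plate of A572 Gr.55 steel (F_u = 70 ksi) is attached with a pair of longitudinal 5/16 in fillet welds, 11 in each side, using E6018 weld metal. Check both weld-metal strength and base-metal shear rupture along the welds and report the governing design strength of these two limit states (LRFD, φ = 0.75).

E60XX → F_EXX = 60 ksi.
t_e = 0.707 × 0.3125 = 0.2209 in; L = 22 in.
Weld metal: φR_n = 0.75 × 0.6 × 60 × 0.2209 × 22 = 131.2 kips.
Base metal (shear rupture): φR_n = 0.75 × 0.6 × 70 × 0.375 × 22 = 259.9 kips.
Governing: weld metal.

φR_n ≈ 131 kips (weld metal governs)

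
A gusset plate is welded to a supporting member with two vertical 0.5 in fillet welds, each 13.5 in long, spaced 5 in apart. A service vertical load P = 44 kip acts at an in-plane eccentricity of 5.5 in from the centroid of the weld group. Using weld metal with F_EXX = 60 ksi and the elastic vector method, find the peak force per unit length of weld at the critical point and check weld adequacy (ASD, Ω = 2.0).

f_max ≈ 3.89 kip/in; adequate

Total weld length L_w = 27 in. Treat welds as unit-width lines.
Polar moment about centroid: J = 2[d³/12 + d(b/2)²] = 2[13.5³/12 + 13.5×2.5²] = 578.8 in³.
Direct shear f_v = P/L_w = 44 / 27 = 1.63 kip/in (vertical).
Torsion M = P·e = 44 × 5.5 = 242 kip·in.
Critical point at (x, y) = (2.5, 6.75) from centroid. f_tx = M·y/J = 2.822 kip/in; f_ty = M·x/J = 1.045 kip/in.
Resultant f_max = √[f_tx² + (f_v + f_ty)²] = √[2.822² + (1.63 + 1.045)²] = 3.888 kip/in.
Capacity per unit length: r_n/Ω = (1/2.0) × 0.6 × 60 × (0.707 × 0.5) = 6.363 kip/in.
3.888 ≤ 6.363 → adequate.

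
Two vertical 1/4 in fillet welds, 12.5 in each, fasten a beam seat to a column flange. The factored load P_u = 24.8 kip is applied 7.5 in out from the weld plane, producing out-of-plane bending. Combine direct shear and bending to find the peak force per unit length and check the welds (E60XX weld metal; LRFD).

E60XX → F_EXX = 60 ksi.
L_w = 2 × 12.5 = 25 in; section modulus (unit throat) S = 2 × L²/6 = 52.08 in².
Direct shear f_v = P/L_w = 24.8/25 = 0.992 kip/in.
Moment M = P × e = 24.8 × 7.5 = 186 kip·in; bending f_b = M/S = 3.571 kip/in.
f_max = √(f_v² + f_b²) = √(0.992² + 3.571²) = 3.706 kip/in.
φr_n = 0.75 × 0.6 × 60 × (0.707 × 0.25) = 4.772 kip/in → adequate.

f_max ≈ 3.71 kip/in; adequate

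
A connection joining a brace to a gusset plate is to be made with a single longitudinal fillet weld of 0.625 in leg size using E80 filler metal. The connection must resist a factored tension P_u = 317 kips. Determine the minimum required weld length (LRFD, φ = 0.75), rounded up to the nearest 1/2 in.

E80XX → F_EXX = 80 ksi.
Throat t_e = 0.707 × 0.625 = 0.4419 in.
φr_n = 0.75 × 0.6 × 80 × 0.4419 = 15.91 kips/in.
L_req = P_u / φr_n = 317 / 15.91 = 19.93 in total.
Round up → use L = 20 in.

L = 20 in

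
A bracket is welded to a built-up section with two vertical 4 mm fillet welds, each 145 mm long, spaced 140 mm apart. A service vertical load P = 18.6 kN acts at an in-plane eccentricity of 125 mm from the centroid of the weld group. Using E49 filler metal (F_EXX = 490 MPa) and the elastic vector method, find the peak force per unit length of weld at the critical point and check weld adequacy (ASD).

f_max ≈ 172 N/mm; adequate

Total weld length L_w = 290 mm. Treat welds as unit-width lines.
Polar moment about centroid: J = 2[d³/12 + d(b/2)²] = 2[145³/12 + 145×70²] = 1929000 mm³.
Direct shear f_v = P/L_w = 18.6×10³ / 290 = 64.14 N/mm (vertical).
Torsion M = P·e = 18.6×10³ × 125 = 2325000 N·mm.
Critical point at (x, y) = (70, 72.5) from centroid. f_tx = M·y/J = 87.38 N/mm; f_ty = M·x/J = 84.37 N/mm.
Resultant f_max = √[f_tx² + (f_v + f_ty)²] = √[87.38² + (64.14 + 84.37)²] = 172.3 N/mm.
Capacity per unit length: r_n/Ω = (1/2.0) × 0.6 × 490 × (0.707 × 4) = 415.7 N/mm.
172.3 ≤ 415.7 → adequate.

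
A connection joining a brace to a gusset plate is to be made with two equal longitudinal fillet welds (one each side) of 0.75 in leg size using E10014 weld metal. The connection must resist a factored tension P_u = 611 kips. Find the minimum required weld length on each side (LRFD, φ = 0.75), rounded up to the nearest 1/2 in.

L = 13 in on each side

E100XX → F_EXX = 100 ksi.
Throat t_e = 0.707 × 0.75 = 0.5302 in.
φr_n = 0.75 × 0.6 × 100 × 0.5302 = 23.86 kips/in.
L_req = P_u / φr_n = 611 / 23.86 = 25.61 in total.
Per side: 25.61 / 2 = 12.8 in.
Round up → use L = 13 in on each side.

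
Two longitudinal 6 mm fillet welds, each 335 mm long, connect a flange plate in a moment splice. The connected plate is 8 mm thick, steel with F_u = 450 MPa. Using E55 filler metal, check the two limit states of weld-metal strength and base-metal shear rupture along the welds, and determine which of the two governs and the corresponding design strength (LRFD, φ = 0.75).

E55XX → F_EXX = 550 MPa.
t_e = 0.707 × 6 = 4.242 mm; L = 670 mm.
Weld metal: φR_n = 0.75 × 0.6 × 550 × 4.242 × 670 × 10⁻³ = 703.4 kN.
Base metal (shear rupture): φR_n = 0.75 × 0.6 × 450 × 8 × 670 × 10⁻³ = 1085 kN.
Governing: weld metal.

φR_n ≈ 703 kN (weld metal governs)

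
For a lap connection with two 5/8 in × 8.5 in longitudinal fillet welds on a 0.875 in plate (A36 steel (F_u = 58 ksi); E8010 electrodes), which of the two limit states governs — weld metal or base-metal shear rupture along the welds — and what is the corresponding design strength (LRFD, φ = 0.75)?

E80XX → F_EXX = 80 ksi.
t_e = 0.707 × 0.625 = 0.4419 in; L = 17 in.
Weld metal: φR_n = 0.75 × 0.6 × 80 × 0.4419 × 17 = 270.4 kips.
Base metal (shear rupture): φR_n = 0.75 × 0.6 × 58 × 0.875 × 17 = 388.2 kips.
Governing: weld metal.

φR_n ≈ 270 kips (weld metal governs)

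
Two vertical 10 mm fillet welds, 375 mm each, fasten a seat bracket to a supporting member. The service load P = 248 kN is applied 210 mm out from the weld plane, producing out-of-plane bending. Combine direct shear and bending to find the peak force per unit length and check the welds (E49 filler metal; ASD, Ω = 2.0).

f_max ≈ 1160 N/mm; NOT adequate

E49XX → F_EXX = 490 MPa.
L_w = 2 × 375 = 750 mm; section modulus (unit throat) S = 2 × L²/6 = 46880 mm².
Direct shear f_v = P/L_w = 248×10³/750 = 330.7 N/mm.
Moment M = P × e = 248×10³ × 210 = 52080000 N·mm; bending f_b = M/S = 1111 N/mm.
f_max = √(f_v² + f_b²) = √(330.7² + 1111²) = 1159 N/mm.
r_n/Ω = (1/2.0) × 0.6 × 490 × (0.707 × 10) = 1039 N/mm → NOT adequate.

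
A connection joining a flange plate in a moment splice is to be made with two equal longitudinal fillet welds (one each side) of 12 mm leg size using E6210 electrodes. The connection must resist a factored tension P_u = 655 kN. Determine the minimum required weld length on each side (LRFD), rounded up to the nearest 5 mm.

L = 140 mm on each side

E62XX → F_EXX = 620 MPa.
Throat t_e = 0.707 × 12 = 8.484 mm.
φr_n = 0.75 × 0.6 × 620 × 8.484 × 10⁻³ = 2.367 kN/mm.
L_req = P_u / φr_n = 655 / 2.367 = 276.7 mm total.
Per side: 276.7 / 2 = 138.4 mm.
Round up → use L = 140 mm on each side.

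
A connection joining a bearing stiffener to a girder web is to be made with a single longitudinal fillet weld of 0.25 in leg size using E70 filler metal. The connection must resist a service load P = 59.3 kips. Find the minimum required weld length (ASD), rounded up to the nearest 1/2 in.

E70XX → F_EXX = 70 ksi.
Throat t_e = 0.707 × 0.25 = 0.1767 in.
r_n/Ω = (0.6 × 70 × 0.1767) / 2.0 = 3.712 kip/in.
L_req = P / (r_n/Ω) = 59.3 / 3.712 = 15.98 in total.
Round up → use L = 16 in.

L = 16 in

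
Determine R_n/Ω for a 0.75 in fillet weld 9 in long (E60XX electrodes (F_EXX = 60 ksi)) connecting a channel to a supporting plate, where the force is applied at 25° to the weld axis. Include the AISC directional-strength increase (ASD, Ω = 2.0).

t_e = 0.707 × 0.75 = 0.5302 in; A_we = 0.5302 × 9 = 4.772 in².
Directional factor: 1.0 + 0.5 sin^1.5(25°) = 1.137.
F_nw = 0.6 × 60 × 1.137 = 40.95 ksi.
R_n/Ω = (40.95 × 4.772) / 2.0 = 97.7 kips.

R_n/Ω ≈ 97.7 kips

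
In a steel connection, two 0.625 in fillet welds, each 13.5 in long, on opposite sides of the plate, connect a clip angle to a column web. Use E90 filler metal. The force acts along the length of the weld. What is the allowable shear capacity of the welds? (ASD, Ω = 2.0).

R_n/Ω ≈ 322 kip

E90XX → F_EXX = 90 ksi.
Effective throat t_e = 0.707 × 0.625 = 0.4419 in.
Total length L = 27 in; A_we = 0.4419 × 27 = 11.93 in².
F_nw = 0.6 F_EXX = 0.6 × 90 = 54 ksi.
R_n = 54 × 11.93 = 644.3 kip; R_n/Ω = 644.3/2.0 = 322.1 kip.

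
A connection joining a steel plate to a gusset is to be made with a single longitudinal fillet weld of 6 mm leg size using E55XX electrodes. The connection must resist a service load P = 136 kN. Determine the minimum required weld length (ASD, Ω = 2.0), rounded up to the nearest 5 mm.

E55XX → F_EXX = 550 MPa.
Throat t_e = 0.707 × 6 = 4.242 mm.
r_n/Ω = (0.6 × 550 × 4.242) / 2.0 = 699.9 N/mm = 0.6999 kN/mm.
L_req = P / (r_n/Ω) = 136 / 0.6999 = 194.3 mm total.
Round up → use L = 195 mm.

L = 195 mm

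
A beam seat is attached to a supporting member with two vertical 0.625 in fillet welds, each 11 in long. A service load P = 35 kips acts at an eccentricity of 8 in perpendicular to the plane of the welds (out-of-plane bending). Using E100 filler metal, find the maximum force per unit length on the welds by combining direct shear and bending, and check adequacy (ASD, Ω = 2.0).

E100XX → F_EXX = 100 ksi.
L_w = 2 × 11 = 22 in; section modulus (unit throat) S = 2 × L²/6 = 40.33 in².
Direct shear f_v = P/L_w = 35/22 = 1.591 kip/in.
Moment M = P × e = 35 × 8 = 280 kip·in; bending f_b = M/S = 6.942 kip/in.
f_max = √(f_v² + f_b²) = √(1.591² + 6.942²) = 7.122 kip/in.
r_n/Ω = (1/2.0) × 0.6 × 100 × (0.707 × 0.625) = 13.26 kip/in → adequate.

f_max ≈ 7.12 kip/in; adequate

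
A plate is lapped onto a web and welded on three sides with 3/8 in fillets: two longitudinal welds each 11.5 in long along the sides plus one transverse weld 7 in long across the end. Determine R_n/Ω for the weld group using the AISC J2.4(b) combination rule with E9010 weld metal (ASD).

R_n/Ω ≈ 215 kip

E90XX → F_EXX = 90 ksi.
t_e = 0.707 × 0.375 = 0.2651 in.
R_nwl = 0.6 × 90 × 0.2651 × 23 = 329.3 kip (longitudinal, 2 welds).
R_nwt = 0.6 × 90 × 0.2651 × 7 = 100.2 kip (transverse, base value).
(i) R_nwl + R_nwt = 429.5 kip; (ii) 0.85 R_nwl + 1.5 R_nwt = 430.2 kip.
R_n = max = 430.2 kip [governs: (ii)]; R_n/Ω = 215.1 kip.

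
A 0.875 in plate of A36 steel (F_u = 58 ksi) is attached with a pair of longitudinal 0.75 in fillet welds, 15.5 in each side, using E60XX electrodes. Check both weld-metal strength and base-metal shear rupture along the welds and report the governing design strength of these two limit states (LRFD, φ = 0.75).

E60XX → F_EXX = 60 ksi.
t_e = 0.707 × 0.75 = 0.5302 in; L = 31 in.
Weld metal: φR_n = 0.75 × 0.6 × 60 × 0.5302 × 31 = 443.8 kips.
Base metal (shear rupture): φR_n = 0.75 × 0.6 × 58 × 0.875 × 31 = 708 kips.
Governing: weld metal.

φR_n ≈ 444 kips (weld metal governs)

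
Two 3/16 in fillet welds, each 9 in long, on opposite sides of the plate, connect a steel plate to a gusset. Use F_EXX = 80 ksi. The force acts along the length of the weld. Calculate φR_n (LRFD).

Effective throat t_e = 0.707 × 0.1875 = 0.1326 in.
Total length L = 18 in; A_we = 0.1326 × 18 = 2.386 in².
F_nw = 0.6 F_EXX = 0.6 × 80 = 48 ksi.
φR_n = 0.75 × 48 × 2.386 = 85.9 kips.

φR_n ≈ 85.9 kips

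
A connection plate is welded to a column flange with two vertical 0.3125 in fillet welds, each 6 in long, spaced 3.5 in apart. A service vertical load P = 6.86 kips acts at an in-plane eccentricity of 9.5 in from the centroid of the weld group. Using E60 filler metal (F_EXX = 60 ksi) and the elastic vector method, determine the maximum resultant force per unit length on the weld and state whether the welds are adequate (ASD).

Total weld length L_w = 12 in. Treat welds as unit-width lines.
Polar moment about centroid: J = 2[d³/12 + d(b/2)²] = 2[6³/12 + 6×1.75²] = 72.75 in³.
Direct shear f_v = P/L_w = 6.86 / 12 = 0.5717 kip/in (vertical).
Torsion M = P·e = 6.86 × 9.5 = 65.17 kip·in.
Critical point at (x, y) = (1.75, 3) from centroid. f_tx = M·y/J = 2.687 kip/in; f_ty = M·x/J = 1.568 kip/in.
Resultant f_max = √[f_tx² + (f_v + f_ty)²] = √[2.687² + (0.5717 + 1.568)²] = 3.435 kip/in.
Capacity per unit length: r_n/Ω = (1/2.0) × 0.6 × 60 × (0.707 × 0.3125) = 3.977 kip/in.
3.435 ≤ 3.977 → adequate.

f_max ≈ 3.43 kip/in; adequate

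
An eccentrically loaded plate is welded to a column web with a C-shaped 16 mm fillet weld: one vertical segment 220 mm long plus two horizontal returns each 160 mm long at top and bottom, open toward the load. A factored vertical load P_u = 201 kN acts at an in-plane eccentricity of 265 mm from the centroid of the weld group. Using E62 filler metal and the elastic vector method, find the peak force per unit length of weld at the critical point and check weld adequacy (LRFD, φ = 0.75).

f_max ≈ 1620 N/mm; adequate

E62XX → F_EXX = 620 MPa.
Total weld length L_w = 540 mm. Treat welds as unit-width lines.
Centroid: x̄ = 2×160×80 / 540 = 47.41 mm from the vertical weld.
Polar moment about centroid: J = I_x + I_y = [220³/12 + 2×160×110²] + [220×47.41² + 2(160³/12 + 160×32.59²)] = 6276000 mm³.
Direct shear f_v = P/L_w = 201×10³ / 540 = 372.2 N/mm (vertical).
Torsion M = P·e = 201×10³ × 265 = 53265000 N·mm.
Critical point at (x, y) = (112.6, 110) from centroid. f_tx = M·y/J = 933.5 N/mm; f_ty = M·x/J = 955.5 N/mm.
Resultant f_max = √[f_tx² + (f_v + f_ty)²] = √[933.5² + (372.2 + 955.5)²] = 1623 N/mm.
Capacity per unit length: φr_n = 0.75 × 0.6 × 620 × (0.707 × 16) = 3156 N/mm.
1623 ≤ 3156 → adequate.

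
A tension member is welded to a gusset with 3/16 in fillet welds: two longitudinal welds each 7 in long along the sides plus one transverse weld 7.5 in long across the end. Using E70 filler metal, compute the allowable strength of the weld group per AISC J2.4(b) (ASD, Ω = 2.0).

R_n/Ω ≈ 64.4 kip

E70XX → F_EXX = 70 ksi.
t_e = 0.707 × 0.1875 = 0.1326 in.
R_nwl = 0.6 × 70 × 0.1326 × 14 = 77.95 kip (longitudinal, 2 welds).
R_nwt = 0.6 × 70 × 0.1326 × 7.5 = 41.76 kip (transverse, base value).
(i) R_nwl + R_nwt = 119.7 kip; (ii) 0.85 R_nwl + 1.5 R_nwt = 128.9 kip.
R_n = max = 128.9 kip [governs: (ii)]; R_n/Ω = 64.45 kip.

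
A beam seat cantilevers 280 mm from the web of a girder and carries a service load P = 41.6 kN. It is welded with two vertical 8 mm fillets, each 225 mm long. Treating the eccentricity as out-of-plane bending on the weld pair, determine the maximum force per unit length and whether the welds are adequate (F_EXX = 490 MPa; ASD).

f_max ≈ 696 N/mm; adequate

L_w = 2 × 225 = 450 mm; section modulus (unit throat) S = 2 × L²/6 = 16880 mm².
Direct shear f_v = P/L_w = 41.6×10³/450 = 92.44 N/mm.
Moment M = P × e = 41.6×10³ × 280 = 11648000 N·mm; bending f_b = M/S = 690.3 N/mm.
f_max = √(f_v² + f_b²) = √(92.44² + 690.3²) = 696.4 N/mm.
r_n/Ω = (1/2.0) × 0.6 × 490 × (0.707 × 8) = 831.4 N/mm → adequate.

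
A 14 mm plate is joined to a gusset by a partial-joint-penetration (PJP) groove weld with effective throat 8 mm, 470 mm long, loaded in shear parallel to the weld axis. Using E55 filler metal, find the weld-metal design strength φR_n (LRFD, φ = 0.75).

φR_n ≈ 931 kN

E55XX → F_EXX = 550 MPa.
Effective throat (given) t_e = 8 mm.
A_we = 8 × 470 = 3760 mm².
F_nw = 0.6 F_EXX = 330 MPa.
φR_n = 0.75 × 330 × 3760 × 10⁻³ = 930.6 kN.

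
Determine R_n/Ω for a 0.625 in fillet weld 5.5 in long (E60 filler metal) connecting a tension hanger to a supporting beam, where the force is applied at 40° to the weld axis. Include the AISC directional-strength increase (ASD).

R_n/Ω ≈ 55 kip

E60XX → F_EXX = 60 ksi.
t_e = 0.707 × 0.625 = 0.4419 in; A_we = 0.4419 × 5.5 = 2.43 in².
Directional factor: 1.0 + 0.5 sin^1.5(40°) = 1.258.
F_nw = 0.6 × 60 × 1.258 = 45.28 ksi.
R_n/Ω = (45.28 × 2.43) / 2.0 = 55.02 kip.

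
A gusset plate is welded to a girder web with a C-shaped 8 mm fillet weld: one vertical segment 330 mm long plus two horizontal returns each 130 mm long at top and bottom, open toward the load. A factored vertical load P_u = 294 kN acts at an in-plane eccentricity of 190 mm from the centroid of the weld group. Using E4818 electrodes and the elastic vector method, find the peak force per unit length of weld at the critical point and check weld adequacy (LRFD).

E48XX → F_EXX = 480 MPa.
Total weld length L_w = 590 mm. Treat welds as unit-width lines.
Centroid: x̄ = 2×130×65 / 590 = 28.64 mm from the vertical weld.
Polar moment about centroid: J = I_x + I_y = [330³/12 + 2×130×165²] + [330×28.64² + 2(130³/12 + 130×36.36²)] = 11050000 mm³.
Direct shear f_v = P/L_w = 294×10³ / 590 = 498.3 N/mm (vertical).
Torsion M = P·e = 294×10³ × 190 = 55860000 N·mm.
Critical point at (x, y) = (101.4, 165) from centroid. f_tx = M·y/J = 833.8 N/mm; f_ty = M·x/J = 512.2 N/mm.
Resultant f_max = √[f_tx² + (f_v + f_ty)²] = √[833.8² + (498.3 + 512.2)²] = 1310 N/mm.
Capacity per unit length: φr_n = 0.75 × 0.6 × 480 × (0.707 × 8) = 1222 N/mm.
1310 > 1222 → NOT adequate.

f_max ≈ 1310 N/mm; NOT adequate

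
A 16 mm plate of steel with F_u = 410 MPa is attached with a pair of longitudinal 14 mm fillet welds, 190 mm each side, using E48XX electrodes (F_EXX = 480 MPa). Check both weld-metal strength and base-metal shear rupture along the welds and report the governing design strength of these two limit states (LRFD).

t_e = 0.707 × 14 = 9.898 mm; L = 380 mm.
Weld metal: φR_n = 0.75 × 0.6 × 480 × 9.898 × 380 × 10⁻³ = 812.4 kN.
Base metal (shear rupture): φR_n = 0.75 × 0.6 × 410 × 16 × 380 × 10⁻³ = 1122 kN.
Governing: weld metal.

φR_n ≈ 812 kN (weld metal governs)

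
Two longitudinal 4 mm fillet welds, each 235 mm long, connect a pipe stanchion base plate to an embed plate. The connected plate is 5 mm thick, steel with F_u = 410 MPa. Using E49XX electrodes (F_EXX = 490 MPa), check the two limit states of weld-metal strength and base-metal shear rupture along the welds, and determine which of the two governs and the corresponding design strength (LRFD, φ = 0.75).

φR_n ≈ 293 kN (weld metal governs)

t_e = 0.707 × 4 = 2.828 mm; L = 470 mm.
Weld metal: φR_n = 0.75 × 0.6 × 490 × 2.828 × 470 × 10⁻³ = 293.1 kN.
Base metal (shear rupture): φR_n = 0.75 × 0.6 × 410 × 5 × 470 × 10⁻³ = 433.6 kN.
Governing: weld metal.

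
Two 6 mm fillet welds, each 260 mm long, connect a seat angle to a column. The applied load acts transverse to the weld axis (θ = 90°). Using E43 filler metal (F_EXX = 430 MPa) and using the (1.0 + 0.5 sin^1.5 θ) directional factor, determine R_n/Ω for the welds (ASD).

t_e = 0.707 × 6 = 4.242 mm; A_we = 4.242 × 520 = 2206 mm².
Directional factor: 1.0 + 0.5 sin^1.5(90°) = 1.5.
F_nw = 0.6 × 430 × 1.5 = 387 MPa.
R_n/Ω = (387 × 2206) / 2.0 × 10⁻³ = 426.8 kN.

R_n/Ω ≈ 427 kN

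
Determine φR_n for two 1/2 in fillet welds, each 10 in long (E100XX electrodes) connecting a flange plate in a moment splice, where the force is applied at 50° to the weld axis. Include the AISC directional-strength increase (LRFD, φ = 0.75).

E100XX → F_EXX = 100 ksi.
t_e = 0.707 × 0.5 = 0.3535 in; A_we = 0.3535 × 20 = 7.07 in².
Directional factor: 1.0 + 0.5 sin^1.5(50°) = 1.335.
F_nw = 0.6 × 100 × 1.335 = 80.11 ksi.
φR_n = 0.75 × 80.11 × 7.07 = 424.8 kip.

φR_n ≈ 425 kip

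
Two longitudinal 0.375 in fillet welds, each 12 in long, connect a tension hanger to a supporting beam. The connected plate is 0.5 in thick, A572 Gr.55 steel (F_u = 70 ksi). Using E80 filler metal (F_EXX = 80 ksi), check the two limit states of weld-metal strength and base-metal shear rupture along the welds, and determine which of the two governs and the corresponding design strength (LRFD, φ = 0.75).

φR_n ≈ 229 kip (weld metal governs)

t_e = 0.707 × 0.375 = 0.2651 in; L = 24 in.
Weld metal: φR_n = 0.75 × 0.6 × 80 × 0.2651 × 24 = 229.1 kip.
Base metal (shear rupture): φR_n = 0.75 × 0.6 × 70 × 0.5 × 24 = 378 kip.
Governing: weld metal.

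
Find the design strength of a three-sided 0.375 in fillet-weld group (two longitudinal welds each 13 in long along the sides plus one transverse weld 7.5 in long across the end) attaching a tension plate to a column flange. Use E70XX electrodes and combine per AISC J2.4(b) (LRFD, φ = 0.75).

φR_n ≈ 280 kip

E70XX → F_EXX = 70 ksi.
t_e = 0.707 × 0.375 = 0.2651 in.
R_nwl = 0.6 × 70 × 0.2651 × 26 = 289.5 kip (longitudinal, 2 welds).
R_nwt = 0.6 × 70 × 0.2651 × 7.5 = 83.51 kip (transverse, base value).
(i) R_nwl + R_nwt = 373 kip; (ii) 0.85 R_nwl + 1.5 R_nwt = 371.4 kip.
R_n = max = 373 kip [governs: (i)]; φR_n = 279.8 kip.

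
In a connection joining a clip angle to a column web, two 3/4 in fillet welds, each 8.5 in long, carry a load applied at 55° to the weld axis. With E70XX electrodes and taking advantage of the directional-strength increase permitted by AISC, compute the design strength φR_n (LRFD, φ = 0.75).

E70XX → F_EXX = 70 ksi.
t_e = 0.707 × 0.75 = 0.5302 in; A_we = 0.5302 × 17 = 9.014 in².
Directional factor: 1.0 + 0.5 sin^1.5(55°) = 1.371.
F_nw = 0.6 × 70 × 1.371 = 57.57 ksi.
φR_n = 0.75 × 57.57 × 9.014 = 389.2 kips.

φR_n ≈ 389 kips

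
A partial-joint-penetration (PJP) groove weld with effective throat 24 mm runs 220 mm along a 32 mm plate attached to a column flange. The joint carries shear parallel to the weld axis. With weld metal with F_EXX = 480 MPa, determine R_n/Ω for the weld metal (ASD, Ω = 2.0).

R_n/Ω ≈ 760 kN

Effective throat (given) t_e = 24 mm.
A_we = 24 × 220 = 5280 mm².
F_nw = 0.6 F_EXX = 288 MPa.
R_n/Ω = (288 × 5280) / 2.0 × 10⁻³ = 760.3 kN.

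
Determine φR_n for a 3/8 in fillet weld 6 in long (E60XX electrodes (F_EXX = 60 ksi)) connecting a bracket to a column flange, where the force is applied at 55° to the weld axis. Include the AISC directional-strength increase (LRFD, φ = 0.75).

φR_n ≈ 58.9 kip

t_e = 0.707 × 0.375 = 0.2651 in; A_we = 0.2651 × 6 = 1.591 in².
Directional factor: 1.0 + 0.5 sin^1.5(55°) = 1.371.
F_nw = 0.6 × 60 × 1.371 = 49.35 ksi.
φR_n = 0.75 × 49.35 × 1.591 = 58.87 kip.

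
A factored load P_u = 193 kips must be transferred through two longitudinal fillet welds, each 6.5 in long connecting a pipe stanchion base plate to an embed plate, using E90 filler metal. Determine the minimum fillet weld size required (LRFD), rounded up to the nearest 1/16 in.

w = 9/16 in

E90XX → F_EXX = 90 ksi.
Total weld length L = 13 in.
Required throat t_e = P_u / (φ × 0.6 F_EXX × L) = 193 / (0.75 × 0.6 × 90 × 13) = 0.3666 in.
Required leg w = t_e / 0.707 = 0.5185 in → use 9/16 in.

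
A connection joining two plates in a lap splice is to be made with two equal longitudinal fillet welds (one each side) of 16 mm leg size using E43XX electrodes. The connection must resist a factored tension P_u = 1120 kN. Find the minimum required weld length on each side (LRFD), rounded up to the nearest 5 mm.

L = 260 mm on each side

E43XX → F_EXX = 430 MPa.
Throat t_e = 0.707 × 16 = 11.31 mm.
φr_n = 0.75 × 0.6 × 430 × 11.31 × 10⁻³ = 2.189 kN/mm.
L_req = P_u / φr_n = 1120 / 2.189 = 511.7 mm total.
Per side: 511.7 / 2 = 255.8 mm.
Round up → use L = 260 mm on each side.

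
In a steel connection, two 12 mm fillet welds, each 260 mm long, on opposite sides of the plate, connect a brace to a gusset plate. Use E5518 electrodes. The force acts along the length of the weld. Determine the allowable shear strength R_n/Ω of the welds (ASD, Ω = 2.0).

R_n/Ω ≈ 728 kN

E55XX → F_EXX = 550 MPa.
Effective throat t_e = 0.707 × 12 = 8.484 mm.
Total length L = 520 mm; A_we = 8.484 × 520 = 4412 mm².
F_nw = 0.6 F_EXX = 0.6 × 550 = 330 MPa.
R_n = 330 × 4412 × 10⁻³ = 1456 kN; R_n/Ω = 1456/2.0 = 727.9 kN.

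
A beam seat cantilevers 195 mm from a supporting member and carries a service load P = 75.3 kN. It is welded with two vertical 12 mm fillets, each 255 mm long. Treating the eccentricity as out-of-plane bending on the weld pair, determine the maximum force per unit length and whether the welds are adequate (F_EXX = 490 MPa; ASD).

L_w = 2 × 255 = 510 mm; section modulus (unit throat) S = 2 × L²/6 = 21680 mm².
Direct shear f_v = P/L_w = 75.3×10³/510 = 147.6 N/mm.
Moment M = P × e = 75.3×10³ × 195 = 14684000 N·mm; bending f_b = M/S = 677.4 N/mm.
f_max = √(f_v² + f_b²) = √(147.6² + 677.4²) = 693.3 N/mm.
r_n/Ω = (1/2.0) × 0.6 × 490 × (0.707 × 12) = 1247 N/mm → adequate.

f_max ≈ 693 N/mm; adequate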